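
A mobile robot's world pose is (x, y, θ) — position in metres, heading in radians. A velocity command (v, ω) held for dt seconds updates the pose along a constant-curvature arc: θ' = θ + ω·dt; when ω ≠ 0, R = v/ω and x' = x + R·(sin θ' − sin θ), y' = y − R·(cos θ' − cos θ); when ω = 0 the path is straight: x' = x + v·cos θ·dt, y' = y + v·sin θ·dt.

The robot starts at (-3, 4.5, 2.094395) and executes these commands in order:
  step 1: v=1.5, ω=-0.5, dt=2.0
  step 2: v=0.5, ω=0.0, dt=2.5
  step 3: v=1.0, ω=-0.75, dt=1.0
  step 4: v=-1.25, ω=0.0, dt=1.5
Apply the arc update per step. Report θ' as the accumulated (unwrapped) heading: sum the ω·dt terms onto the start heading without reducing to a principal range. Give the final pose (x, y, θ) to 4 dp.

step 1: θ'=1.0944 (R=-3.0000) → pose (-3.0679, 7.3758, 1.0944)
step 2: θ'=1.0944 (straight) → pose (-2.4946, 8.4866, 1.0944)
step 3: θ'=0.3444 (R=-1.3333) → pose (-1.7599, 9.1302, 0.3444)
step 4: θ'=0.3444 (straight) → pose (-3.5248, 8.4971, 0.3444)

(-3.5248, 8.4971, 0.3444)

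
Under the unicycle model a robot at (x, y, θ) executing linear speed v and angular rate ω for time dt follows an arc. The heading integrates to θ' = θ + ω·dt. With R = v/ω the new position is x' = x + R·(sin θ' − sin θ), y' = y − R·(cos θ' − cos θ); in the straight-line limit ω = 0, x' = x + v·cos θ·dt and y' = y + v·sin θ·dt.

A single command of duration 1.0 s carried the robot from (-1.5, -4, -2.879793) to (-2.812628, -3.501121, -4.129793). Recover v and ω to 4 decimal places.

v = 1.5000, ω = -1.2500

Δθ = -4.129793 − -2.879793 = -1.250000
ω = Δθ/dt = -1.250000/1.0 = -1.2500
R = Δx/(sin θ' − sin θ) = -1.2000
v = R·ω = -1.2000·-1.2500 = 1.5000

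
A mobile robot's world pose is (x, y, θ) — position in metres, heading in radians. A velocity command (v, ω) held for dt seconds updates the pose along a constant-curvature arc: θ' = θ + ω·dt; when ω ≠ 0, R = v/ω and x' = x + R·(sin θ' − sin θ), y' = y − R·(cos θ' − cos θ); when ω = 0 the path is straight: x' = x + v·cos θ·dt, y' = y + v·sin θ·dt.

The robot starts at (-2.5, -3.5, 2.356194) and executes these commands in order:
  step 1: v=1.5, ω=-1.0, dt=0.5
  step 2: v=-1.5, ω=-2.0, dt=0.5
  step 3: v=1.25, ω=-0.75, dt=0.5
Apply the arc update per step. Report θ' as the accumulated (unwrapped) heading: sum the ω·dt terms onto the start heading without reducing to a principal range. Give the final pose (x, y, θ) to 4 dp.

(-2.5443, -3.1791, 0.4812)

step 1: θ'=1.8562 (R=-1.5000) → pose (-2.8787, -2.8616, 1.8562)
step 2: θ'=0.8562 (R=0.7500) → pose (-3.0318, -3.5643, 0.8562)
step 3: θ'=0.4812 (R=-1.6667) → pose (-2.5443, -3.1791, 0.4812)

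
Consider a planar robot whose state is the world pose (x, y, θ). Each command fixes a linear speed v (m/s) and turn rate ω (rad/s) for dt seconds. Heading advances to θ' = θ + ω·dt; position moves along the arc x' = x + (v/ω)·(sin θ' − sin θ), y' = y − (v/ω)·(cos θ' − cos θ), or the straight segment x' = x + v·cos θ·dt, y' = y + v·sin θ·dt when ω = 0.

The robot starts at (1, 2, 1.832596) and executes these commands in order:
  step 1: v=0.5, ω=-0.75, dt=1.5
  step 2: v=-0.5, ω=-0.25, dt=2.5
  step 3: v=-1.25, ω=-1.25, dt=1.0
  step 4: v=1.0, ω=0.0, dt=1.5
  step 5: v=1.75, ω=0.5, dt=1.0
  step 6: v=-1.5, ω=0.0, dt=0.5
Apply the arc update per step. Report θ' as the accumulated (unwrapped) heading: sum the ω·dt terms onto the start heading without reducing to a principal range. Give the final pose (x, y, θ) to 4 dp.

(0.1258, 0.5194, -0.6674)

step 1: θ'=0.7076 (R=-0.6667) → pose (1.2106, 2.6792, 0.7076)
step 2: θ'=0.0826 (R=2.0000) → pose (0.0756, 2.2058, 0.0826)
step 3: θ'=-1.1674 (R=1.0000) → pose (-0.9266, 2.8099, -1.1674)
step 4: θ'=-1.1674 (straight) → pose (-0.3378, 1.4303, -1.1674)
step 5: θ'=-0.6674 (R=3.5000) → pose (0.7149, 0.0552, -0.6674)
step 6: θ'=-0.6674 (straight) → pose (0.1258, 0.5194, -0.6674)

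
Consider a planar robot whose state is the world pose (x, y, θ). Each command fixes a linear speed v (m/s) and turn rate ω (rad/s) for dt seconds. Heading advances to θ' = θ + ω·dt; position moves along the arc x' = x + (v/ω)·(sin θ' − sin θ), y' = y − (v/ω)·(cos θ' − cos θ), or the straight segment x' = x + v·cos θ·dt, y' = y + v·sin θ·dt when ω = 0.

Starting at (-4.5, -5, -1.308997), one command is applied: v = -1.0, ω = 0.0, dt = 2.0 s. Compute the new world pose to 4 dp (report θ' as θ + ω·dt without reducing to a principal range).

(-5.0176, -3.0681, -1.3090)

θ' = -1.3090 + 0.0·2.0 = -1.3090
ω = 0 → straight: x' = -4.5 + -1.0·cos(-1.3090)·2.0 = -5.0176
y' = -5 + -1.0·sin(-1.3090)·2.0 = -3.0681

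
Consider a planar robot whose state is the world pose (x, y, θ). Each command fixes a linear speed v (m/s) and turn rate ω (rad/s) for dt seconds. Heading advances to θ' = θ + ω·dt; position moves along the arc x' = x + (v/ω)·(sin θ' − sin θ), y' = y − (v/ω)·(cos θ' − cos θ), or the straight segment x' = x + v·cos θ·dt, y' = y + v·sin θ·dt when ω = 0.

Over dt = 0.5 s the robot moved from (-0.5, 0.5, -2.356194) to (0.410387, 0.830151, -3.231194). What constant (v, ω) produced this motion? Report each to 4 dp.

Δθ = -3.231194 − -2.356194 = -0.875000
ω = Δθ/dt = -0.875000/0.5 = -1.7500
R = Δx/(sin θ' − sin θ) = 1.1429
v = R·ω = 1.1429·-1.7500 = -2.0000

v = -2.0000, ω = -1.7500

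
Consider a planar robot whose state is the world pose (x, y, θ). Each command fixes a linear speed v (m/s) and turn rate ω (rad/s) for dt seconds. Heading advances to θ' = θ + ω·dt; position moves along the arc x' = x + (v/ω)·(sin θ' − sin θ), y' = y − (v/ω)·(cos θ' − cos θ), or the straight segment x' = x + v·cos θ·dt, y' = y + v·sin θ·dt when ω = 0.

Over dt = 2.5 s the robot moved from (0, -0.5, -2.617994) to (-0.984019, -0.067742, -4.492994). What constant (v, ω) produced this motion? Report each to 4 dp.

v = 0.5000, ω = -0.7500

Δθ = -4.492994 − -2.617994 = -1.875000
ω = Δθ/dt = -1.875000/2.5 = -0.7500
R = Δx/(sin θ' − sin θ) = -0.6667
v = R·ω = -0.6667·-0.7500 = 0.5000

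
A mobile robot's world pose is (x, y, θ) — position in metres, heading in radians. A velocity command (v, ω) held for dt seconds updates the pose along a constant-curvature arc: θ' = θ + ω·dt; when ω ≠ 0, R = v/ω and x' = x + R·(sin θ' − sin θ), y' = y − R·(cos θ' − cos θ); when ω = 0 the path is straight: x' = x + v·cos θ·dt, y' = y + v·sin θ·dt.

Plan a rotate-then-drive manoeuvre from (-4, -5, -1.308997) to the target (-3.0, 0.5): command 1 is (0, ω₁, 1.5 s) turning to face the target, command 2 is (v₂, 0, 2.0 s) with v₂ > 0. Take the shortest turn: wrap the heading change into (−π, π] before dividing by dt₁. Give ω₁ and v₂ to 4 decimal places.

heading to target = atan2(0.5−-5, -3−-4) = 1.3909
Δθ = wrap(1.3909 − -1.3090) = 2.6999; ω₁ = Δθ/dt₁ = 1.8000
distance = √((-3−-4)² + (0.5−-5)²) = 5.5902; v₂ = distance/dt₂ = 2.7951

ω₁ = 1.8000, v₂ = 2.7951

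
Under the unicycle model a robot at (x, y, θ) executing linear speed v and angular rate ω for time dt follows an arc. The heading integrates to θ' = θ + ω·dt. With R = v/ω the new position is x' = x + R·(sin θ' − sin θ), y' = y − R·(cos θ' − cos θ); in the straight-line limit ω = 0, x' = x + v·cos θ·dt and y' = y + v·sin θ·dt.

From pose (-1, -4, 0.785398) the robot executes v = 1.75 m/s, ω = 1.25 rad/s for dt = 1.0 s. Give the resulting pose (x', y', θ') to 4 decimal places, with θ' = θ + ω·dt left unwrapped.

(-0.7383, -2.3828, 2.0354)

θ' = 0.7854 + 1.25·1.0 = 2.0354
R = v/ω = 1.75/1.25 = 1.4000
x' = -1 + 1.4000·(sin 2.0354 − sin 0.7854) = -0.7383
y' = -4 − 1.4000·(cos 2.0354 − cos 0.7854) = -2.3828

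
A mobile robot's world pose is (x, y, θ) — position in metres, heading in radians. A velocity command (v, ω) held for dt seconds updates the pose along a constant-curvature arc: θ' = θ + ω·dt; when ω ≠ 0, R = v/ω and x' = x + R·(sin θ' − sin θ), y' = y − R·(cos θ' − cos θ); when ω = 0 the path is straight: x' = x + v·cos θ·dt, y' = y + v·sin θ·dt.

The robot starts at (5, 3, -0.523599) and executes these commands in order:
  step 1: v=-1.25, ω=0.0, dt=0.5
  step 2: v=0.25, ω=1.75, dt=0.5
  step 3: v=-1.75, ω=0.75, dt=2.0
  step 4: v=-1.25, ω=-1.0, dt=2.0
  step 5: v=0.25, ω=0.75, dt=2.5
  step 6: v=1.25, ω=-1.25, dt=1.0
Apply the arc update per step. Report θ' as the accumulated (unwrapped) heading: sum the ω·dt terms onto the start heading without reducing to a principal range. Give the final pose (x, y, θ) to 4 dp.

step 1: θ'=-0.5236 (straight) → pose (4.4587, 3.3125, -0.5236)
step 2: θ'=0.3514 (R=0.1429) → pose (4.5793, 3.3021, 0.3514)
step 3: θ'=1.8514 (R=-2.3333) → pose (3.1404, 0.4652, 1.8514)
step 4: θ'=-0.1486 (R=1.2500) → pose (1.7543, -1.1172, -0.1486)
step 5: θ'=1.7264 (R=0.3333) → pose (2.1329, -0.7359, 1.7264)
step 6: θ'=0.4764 (R=-1.0000) → pose (2.6622, 0.3077, 0.4764)

(2.6622, 0.3077, 0.4764)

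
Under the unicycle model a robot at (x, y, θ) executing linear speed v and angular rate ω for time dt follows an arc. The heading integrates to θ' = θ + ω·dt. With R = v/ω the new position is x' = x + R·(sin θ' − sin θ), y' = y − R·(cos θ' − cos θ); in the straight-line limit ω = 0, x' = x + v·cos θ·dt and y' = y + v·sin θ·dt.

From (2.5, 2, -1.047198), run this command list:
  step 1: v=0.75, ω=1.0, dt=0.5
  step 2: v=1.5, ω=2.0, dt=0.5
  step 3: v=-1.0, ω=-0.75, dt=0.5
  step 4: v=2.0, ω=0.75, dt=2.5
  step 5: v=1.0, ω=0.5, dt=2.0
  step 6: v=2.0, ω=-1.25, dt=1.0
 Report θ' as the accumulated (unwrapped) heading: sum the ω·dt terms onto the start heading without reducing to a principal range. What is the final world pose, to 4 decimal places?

step 1: θ'=-0.5472 (R=0.7500) → pose (2.7593, 1.7345, -0.5472)
step 2: θ'=0.4528 (R=0.7500) → pose (3.4776, 1.7006, 0.4528)
step 3: θ'=0.0778 (R=1.3333) → pose (2.9979, 1.5702, 0.0778)
step 4: θ'=1.9528 (R=2.6667) → pose (5.2651, 5.2229, 1.9528)
step 5: θ'=2.9528 (R=2.0000) → pose (3.7846, 6.4418, 2.9528)
step 6: θ'=1.7028 (R=-1.6000) → pose (2.4988, 7.8028, 1.7028)

(2.4988, 7.8028, 1.7028)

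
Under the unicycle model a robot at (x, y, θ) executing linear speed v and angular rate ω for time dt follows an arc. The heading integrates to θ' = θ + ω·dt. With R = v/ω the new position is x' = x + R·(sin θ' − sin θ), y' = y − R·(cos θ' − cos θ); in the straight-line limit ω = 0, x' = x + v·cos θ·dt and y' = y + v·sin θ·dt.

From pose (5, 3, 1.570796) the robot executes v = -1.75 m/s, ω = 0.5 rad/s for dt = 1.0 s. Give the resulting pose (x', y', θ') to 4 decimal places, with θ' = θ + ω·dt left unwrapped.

(5.4285, 1.3220, 2.0708)

θ' = 1.5708 + 0.5·1.0 = 2.0708
R = v/ω = -1.75/0.5 = -3.5000
x' = 5 + -3.5000·(sin 2.0708 − sin 1.5708) = 5.4285
y' = 3 − -3.5000·(cos 2.0708 − cos 1.5708) = 1.3220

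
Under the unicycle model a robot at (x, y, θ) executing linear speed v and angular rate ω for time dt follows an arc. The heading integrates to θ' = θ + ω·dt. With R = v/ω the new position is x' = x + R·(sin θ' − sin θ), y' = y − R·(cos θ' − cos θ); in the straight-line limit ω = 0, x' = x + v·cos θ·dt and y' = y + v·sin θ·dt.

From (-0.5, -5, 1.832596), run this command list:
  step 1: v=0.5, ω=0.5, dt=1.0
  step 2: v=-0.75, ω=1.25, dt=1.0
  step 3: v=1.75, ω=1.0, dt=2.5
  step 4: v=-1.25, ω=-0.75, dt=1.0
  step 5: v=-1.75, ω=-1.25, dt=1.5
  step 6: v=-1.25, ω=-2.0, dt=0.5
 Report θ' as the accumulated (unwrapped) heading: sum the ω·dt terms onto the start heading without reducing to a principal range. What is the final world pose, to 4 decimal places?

step 1: θ'=2.3326 (R=1.0000) → pose (-0.7423, -4.5686, 2.3326)
step 2: θ'=3.5826 (R=-0.6000) → pose (-0.0521, -4.6971, 3.5826)
step 3: θ'=6.0826 (R=1.7500) → pose (0.3462, -7.9945, 6.0826)
step 4: θ'=5.3326 (R=1.6667) → pose (-0.6780, -7.3300, 5.3326)
step 5: θ'=3.4576 (R=1.4000) → pose (0.0262, -5.1856, 3.4576)
step 6: θ'=2.4576 (R=0.6250) → pose (0.6154, -5.2952, 2.4576)

(0.6154, -5.2952, 2.4576)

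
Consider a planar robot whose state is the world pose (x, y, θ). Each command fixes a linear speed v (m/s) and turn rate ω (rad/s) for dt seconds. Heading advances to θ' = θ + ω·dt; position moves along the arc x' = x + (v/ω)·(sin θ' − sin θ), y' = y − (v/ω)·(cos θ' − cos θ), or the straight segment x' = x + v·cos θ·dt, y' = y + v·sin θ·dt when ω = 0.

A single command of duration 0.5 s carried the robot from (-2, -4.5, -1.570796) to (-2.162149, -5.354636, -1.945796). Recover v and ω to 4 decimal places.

v = 1.7500, ω = -0.7500

Δθ = -1.945796 − -1.570796 = -0.375000
ω = Δθ/dt = -0.375000/0.5 = -0.7500
R = −Δy/(cos θ' − cos θ) = -2.3333
v = R·ω = -2.3333·-0.7500 = 1.7500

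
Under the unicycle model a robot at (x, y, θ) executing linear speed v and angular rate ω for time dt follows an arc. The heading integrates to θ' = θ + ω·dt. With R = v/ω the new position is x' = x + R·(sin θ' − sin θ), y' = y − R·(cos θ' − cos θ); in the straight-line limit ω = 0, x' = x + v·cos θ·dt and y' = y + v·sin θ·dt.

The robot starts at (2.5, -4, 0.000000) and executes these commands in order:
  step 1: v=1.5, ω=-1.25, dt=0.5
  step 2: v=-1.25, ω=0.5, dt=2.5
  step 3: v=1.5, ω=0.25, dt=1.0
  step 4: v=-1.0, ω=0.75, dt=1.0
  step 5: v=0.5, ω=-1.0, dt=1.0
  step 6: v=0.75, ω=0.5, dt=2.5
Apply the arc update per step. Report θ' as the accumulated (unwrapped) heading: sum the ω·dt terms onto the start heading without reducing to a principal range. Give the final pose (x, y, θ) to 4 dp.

(1.8235, -2.0356, 1.8750)

step 1: θ'=-0.6250 (R=-1.2000) → pose (3.2021, -4.2268, -0.6250)
step 2: θ'=0.6250 (R=-2.5000) → pose (0.2766, -4.2268, 0.6250)
step 3: θ'=0.8750 (R=6.0000) → pose (1.3713, -3.2070, 0.8750)
step 4: θ'=1.6250 (R=-1.3333) → pose (1.0633, -4.1339, 1.6250)
step 5: θ'=0.6250 (R=-0.5000) → pose (1.2700, -3.7014, 0.6250)
step 6: θ'=1.8750 (R=1.5000) → pose (1.8235, -2.0356, 1.8750)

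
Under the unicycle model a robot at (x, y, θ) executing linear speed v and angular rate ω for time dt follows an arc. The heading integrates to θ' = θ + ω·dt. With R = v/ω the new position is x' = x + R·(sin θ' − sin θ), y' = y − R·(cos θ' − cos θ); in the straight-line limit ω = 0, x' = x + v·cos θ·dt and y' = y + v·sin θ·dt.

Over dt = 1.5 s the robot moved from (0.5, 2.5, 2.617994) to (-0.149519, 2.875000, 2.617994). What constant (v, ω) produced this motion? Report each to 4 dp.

Δθ = 2.617994 − 2.617994 = 0.000000
ω = Δθ/dt = 0.000000/1.5 = 0.0000
ω = 0 → v = (Δx·cos θ + Δy·sin θ)/dt = 0.5000

v = 0.5000, ω = 0.0000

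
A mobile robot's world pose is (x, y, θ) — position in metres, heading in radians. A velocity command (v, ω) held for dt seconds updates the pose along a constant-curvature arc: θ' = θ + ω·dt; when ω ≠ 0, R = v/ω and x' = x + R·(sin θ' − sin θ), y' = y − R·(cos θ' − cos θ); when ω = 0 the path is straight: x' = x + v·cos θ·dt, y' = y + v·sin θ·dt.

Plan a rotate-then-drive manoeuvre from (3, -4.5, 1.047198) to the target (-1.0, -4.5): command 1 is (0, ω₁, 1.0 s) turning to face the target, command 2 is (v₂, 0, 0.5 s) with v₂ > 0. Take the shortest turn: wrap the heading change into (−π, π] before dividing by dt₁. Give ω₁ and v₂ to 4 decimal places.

heading to target = atan2(-4.5−-4.5, -1−3) = 3.1416
Δθ = wrap(3.1416 − 1.0472) = 2.0944; ω₁ = Δθ/dt₁ = 2.0944
distance = √((-1−3)² + (-4.5−-4.5)²) = 4.0000; v₂ = distance/dt₂ = 8.0000

ω₁ = 2.0944, v₂ = 8.0000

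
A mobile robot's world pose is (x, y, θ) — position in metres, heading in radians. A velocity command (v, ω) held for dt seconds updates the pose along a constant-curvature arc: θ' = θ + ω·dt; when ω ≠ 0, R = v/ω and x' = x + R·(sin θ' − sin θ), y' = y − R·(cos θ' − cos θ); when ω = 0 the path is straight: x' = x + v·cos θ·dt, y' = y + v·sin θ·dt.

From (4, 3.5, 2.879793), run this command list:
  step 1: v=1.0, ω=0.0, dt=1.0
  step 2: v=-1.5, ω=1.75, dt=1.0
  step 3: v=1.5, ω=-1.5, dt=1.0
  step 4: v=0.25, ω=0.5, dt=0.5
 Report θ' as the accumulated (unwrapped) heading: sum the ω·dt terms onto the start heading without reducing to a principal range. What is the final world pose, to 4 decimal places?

step 1: θ'=2.8798 (straight) → pose (3.0341, 3.7588, 2.8798)
step 2: θ'=4.6298 (R=-0.8571) → pose (4.1101, 4.5160, 4.6298)
step 3: θ'=3.1298 (R=-1.0000) → pose (3.1017, 3.5986, 3.1298)
step 4: θ'=3.3798 (R=0.5000) → pose (2.9779, 3.5845, 3.3798)

(2.9779, 3.5845, 3.3798)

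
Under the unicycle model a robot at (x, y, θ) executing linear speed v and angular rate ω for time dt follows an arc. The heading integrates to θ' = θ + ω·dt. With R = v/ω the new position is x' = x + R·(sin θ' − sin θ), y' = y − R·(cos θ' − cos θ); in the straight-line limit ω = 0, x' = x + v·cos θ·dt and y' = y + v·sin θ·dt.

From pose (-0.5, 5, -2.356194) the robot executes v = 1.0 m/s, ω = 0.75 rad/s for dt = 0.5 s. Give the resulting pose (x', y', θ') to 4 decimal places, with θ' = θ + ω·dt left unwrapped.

θ' = -2.3562 + 0.75·0.5 = -1.9812
R = v/ω = 1.0/0.75 = 1.3333
x' = -0.5 + 1.3333·(sin -1.9812 − sin -2.3562) = -0.7798
y' = 5 − 1.3333·(cos -1.9812 − cos -2.3562) = 4.5892

(-0.7798, 4.5892, -1.9812)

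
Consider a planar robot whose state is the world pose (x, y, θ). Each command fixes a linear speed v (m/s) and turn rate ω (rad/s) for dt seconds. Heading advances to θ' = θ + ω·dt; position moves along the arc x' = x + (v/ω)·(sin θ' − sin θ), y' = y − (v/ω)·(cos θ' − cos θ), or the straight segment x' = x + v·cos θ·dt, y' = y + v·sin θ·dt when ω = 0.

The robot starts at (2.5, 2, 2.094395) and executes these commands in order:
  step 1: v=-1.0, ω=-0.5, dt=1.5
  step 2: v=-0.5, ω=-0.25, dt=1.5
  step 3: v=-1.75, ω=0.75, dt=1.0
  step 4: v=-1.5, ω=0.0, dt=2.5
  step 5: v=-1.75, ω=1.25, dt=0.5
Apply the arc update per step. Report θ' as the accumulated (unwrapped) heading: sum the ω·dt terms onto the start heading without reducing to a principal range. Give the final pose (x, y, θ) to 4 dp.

step 1: θ'=1.3444 (R=2.0000) → pose (2.7169, 0.5511, 1.3444)
step 2: θ'=0.9694 (R=2.0000) → pose (2.4170, -0.1316, 0.9694)
step 3: θ'=1.7194 (R=-2.3333) → pose (2.0334, -1.7972, 1.7194)
step 4: θ'=1.7194 (straight) → pose (2.5885, -5.5059, 1.7194)
step 5: θ'=2.3444 (R=-1.4000) → pose (2.9716, -6.2768, 2.3444)

(2.9716, -6.2768, 2.3444)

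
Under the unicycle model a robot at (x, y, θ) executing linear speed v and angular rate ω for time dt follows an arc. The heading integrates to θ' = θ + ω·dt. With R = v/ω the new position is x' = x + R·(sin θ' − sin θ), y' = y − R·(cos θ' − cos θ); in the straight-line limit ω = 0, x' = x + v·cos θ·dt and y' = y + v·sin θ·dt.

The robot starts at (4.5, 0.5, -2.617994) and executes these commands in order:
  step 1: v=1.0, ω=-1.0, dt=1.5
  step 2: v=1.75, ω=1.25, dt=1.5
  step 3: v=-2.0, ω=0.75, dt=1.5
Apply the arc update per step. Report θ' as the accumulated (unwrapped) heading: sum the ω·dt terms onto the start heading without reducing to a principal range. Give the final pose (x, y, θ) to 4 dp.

(1.2276, 3.7210, -1.1180)

step 1: θ'=-4.1180 (R=-1.0000) → pose (3.1715, 0.8060, -4.1180)
step 2: θ'=-2.2430 (R=1.4000) → pose (0.9162, 0.8938, -2.2430)
step 3: θ'=-1.1180 (R=-2.6667) → pose (1.2276, 3.7210, -1.1180)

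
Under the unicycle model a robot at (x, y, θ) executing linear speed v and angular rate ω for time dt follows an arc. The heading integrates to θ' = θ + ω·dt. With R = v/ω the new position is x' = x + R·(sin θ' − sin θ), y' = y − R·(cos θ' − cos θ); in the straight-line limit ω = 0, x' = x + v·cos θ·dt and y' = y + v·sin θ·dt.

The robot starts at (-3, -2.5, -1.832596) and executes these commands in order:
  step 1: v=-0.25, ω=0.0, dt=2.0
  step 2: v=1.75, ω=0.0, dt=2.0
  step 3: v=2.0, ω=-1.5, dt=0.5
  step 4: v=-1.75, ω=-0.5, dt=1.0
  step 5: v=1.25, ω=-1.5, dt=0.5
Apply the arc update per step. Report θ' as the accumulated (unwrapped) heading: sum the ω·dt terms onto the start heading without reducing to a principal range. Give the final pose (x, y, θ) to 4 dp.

(-3.2877, -5.4667, -3.8326)

step 1: θ'=-1.8326 (straight) → pose (-2.8706, -2.0170, -1.8326)
step 2: θ'=-1.8326 (straight) → pose (-3.7765, -5.3978, -1.8326)
step 3: θ'=-2.5826 (R=-1.3333) → pose (-4.3572, -6.1831, -2.5826)
step 4: θ'=-3.0826 (R=3.5000) → pose (-2.7074, -5.6564, -3.0826)
step 5: θ'=-3.8326 (R=-0.8333) → pose (-3.2877, -5.4667, -3.8326)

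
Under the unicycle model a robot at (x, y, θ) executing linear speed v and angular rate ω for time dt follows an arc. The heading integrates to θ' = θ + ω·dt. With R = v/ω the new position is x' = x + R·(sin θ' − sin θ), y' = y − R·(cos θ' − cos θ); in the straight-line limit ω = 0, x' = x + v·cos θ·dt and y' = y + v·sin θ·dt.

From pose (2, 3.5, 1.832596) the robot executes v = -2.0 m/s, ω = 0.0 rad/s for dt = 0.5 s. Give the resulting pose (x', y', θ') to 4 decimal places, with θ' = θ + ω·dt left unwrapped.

θ' = 1.8326 + 0.0·0.5 = 1.8326
ω = 0 → straight: x' = 2 + -2.0·cos(1.8326)·0.5 = 2.2588
y' = 3.5 + -2.0·sin(1.8326)·0.5 = 2.5341

(2.2588, 2.5341, 1.8326)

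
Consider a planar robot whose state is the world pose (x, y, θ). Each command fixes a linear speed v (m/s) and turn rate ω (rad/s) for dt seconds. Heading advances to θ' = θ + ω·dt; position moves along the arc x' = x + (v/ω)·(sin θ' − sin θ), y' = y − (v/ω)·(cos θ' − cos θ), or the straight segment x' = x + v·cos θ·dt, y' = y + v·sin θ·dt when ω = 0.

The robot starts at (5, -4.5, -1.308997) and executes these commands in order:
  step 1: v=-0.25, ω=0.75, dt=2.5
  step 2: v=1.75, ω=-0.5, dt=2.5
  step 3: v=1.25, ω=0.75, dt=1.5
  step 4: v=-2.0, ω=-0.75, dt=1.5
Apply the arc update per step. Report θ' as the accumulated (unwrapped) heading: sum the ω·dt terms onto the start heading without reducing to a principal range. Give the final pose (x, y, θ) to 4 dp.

step 1: θ'=0.5660 (R=-0.3333) → pose (4.4993, -4.3049, 0.5660)
step 2: θ'=-0.6840 (R=-3.5000) → pose (8.5878, -4.5464, -0.6840)
step 3: θ'=0.4410 (R=1.6667) → pose (10.3524, -4.7619, 0.4410)
step 4: θ'=-0.6840 (R=2.6667) → pose (7.5291, -4.4171, -0.6840)

(7.5291, -4.4171, -0.6840)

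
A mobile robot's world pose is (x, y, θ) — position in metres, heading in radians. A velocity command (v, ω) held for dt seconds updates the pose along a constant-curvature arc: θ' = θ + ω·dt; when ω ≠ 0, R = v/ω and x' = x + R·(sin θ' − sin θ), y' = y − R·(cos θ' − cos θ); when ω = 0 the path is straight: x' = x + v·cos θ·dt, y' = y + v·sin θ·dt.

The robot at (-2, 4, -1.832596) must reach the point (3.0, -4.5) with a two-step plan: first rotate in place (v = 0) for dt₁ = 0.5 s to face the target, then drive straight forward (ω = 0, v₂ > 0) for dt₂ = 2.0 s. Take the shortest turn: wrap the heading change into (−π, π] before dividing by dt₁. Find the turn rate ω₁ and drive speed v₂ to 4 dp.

ω₁ = 1.5870, v₂ = 4.9308

heading to target = atan2(-4.5−4, 3−-2) = -1.0391
Δθ = wrap(-1.0391 − -1.8326) = 0.7935; ω₁ = Δθ/dt₁ = 1.5870
distance = √((3−-2)² + (-4.5−4)²) = 9.8615; v₂ = distance/dt₂ = 4.9308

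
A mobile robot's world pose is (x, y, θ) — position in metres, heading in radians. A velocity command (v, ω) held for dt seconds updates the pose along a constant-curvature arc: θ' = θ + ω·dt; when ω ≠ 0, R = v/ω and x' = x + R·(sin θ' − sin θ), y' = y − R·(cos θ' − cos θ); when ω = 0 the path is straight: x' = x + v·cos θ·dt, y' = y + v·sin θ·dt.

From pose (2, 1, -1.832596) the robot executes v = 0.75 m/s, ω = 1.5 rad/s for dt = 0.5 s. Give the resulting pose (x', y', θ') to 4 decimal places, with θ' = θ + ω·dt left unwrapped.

θ' = -1.8326 + 1.5·0.5 = -1.0826
R = v/ω = 0.75/1.5 = 0.5000
x' = 2 + 0.5000·(sin -1.0826 − sin -1.8326) = 2.0414
y' = 1 − 0.5000·(cos -1.0826 − cos -1.8326) = 0.6361

(2.0414, 0.6361, -1.0826)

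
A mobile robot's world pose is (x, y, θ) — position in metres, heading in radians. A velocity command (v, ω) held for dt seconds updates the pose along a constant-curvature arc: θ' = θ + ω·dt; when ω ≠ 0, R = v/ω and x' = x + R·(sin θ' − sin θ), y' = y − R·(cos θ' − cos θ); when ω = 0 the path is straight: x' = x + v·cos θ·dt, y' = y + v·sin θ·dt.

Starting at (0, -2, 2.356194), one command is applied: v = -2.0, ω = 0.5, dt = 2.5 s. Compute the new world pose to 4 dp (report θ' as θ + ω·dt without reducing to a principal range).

θ' = 2.3562 + 0.5·2.5 = 3.6062
R = v/ω = -2.0/0.5 = -4.0000
x' = 0 + -4.0000·(sin 3.6062 − sin 2.3562) = 4.6207
y' = -2 − -4.0000·(cos 3.6062 − cos 2.3562) = -2.7476

(4.6207, -2.7476, 3.6062)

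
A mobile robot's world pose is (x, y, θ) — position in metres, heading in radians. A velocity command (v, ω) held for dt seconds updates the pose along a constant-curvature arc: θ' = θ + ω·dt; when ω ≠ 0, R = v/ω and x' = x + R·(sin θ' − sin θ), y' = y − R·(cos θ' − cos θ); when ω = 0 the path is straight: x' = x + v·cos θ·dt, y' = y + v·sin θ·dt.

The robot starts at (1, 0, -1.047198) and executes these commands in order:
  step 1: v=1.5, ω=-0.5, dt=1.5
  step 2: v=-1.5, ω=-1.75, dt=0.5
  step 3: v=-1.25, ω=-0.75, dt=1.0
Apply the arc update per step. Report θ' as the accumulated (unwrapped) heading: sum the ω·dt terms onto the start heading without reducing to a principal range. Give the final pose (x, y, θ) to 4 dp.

step 1: θ'=-1.7972 (R=-3.0000) → pose (1.3254, -2.1734, -1.7972)
step 2: θ'=-2.6722 (R=0.8571) → pose (1.7729, -1.6014, -2.6722)
step 3: θ'=-3.4222 (R=1.6667) → pose (2.9884, -1.4863, -3.4222)

(2.9884, -1.4863, -3.4222)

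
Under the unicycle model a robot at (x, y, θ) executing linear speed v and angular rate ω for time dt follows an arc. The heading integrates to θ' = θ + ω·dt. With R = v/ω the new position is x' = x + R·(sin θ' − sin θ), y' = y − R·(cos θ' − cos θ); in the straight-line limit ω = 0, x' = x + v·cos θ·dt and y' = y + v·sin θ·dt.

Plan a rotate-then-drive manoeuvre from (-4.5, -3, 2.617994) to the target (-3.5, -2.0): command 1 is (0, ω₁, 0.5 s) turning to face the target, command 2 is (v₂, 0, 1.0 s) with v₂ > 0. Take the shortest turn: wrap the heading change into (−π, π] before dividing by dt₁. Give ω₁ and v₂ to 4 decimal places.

ω₁ = -3.6652, v₂ = 1.4142

heading to target = atan2(-2−-3, -3.5−-4.5) = 0.7854
Δθ = wrap(0.7854 − 2.6180) = -1.8326; ω₁ = Δθ/dt₁ = -3.6652
distance = √((-3.5−-4.5)² + (-2−-3)²) = 1.4142; v₂ = distance/dt₂ = 1.4142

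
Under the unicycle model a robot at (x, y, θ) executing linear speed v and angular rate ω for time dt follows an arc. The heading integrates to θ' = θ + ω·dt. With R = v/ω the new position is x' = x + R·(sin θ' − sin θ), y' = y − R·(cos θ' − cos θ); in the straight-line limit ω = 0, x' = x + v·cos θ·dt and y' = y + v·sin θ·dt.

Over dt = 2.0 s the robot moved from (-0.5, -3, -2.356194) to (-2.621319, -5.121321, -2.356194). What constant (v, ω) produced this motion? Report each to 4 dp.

Δθ = -2.356194 − -2.356194 = 0.000000
ω = Δθ/dt = 0.000000/2.0 = 0.0000
ω = 0 → v = (Δx·cos θ + Δy·sin θ)/dt = 1.5000

v = 1.5000, ω = 0.0000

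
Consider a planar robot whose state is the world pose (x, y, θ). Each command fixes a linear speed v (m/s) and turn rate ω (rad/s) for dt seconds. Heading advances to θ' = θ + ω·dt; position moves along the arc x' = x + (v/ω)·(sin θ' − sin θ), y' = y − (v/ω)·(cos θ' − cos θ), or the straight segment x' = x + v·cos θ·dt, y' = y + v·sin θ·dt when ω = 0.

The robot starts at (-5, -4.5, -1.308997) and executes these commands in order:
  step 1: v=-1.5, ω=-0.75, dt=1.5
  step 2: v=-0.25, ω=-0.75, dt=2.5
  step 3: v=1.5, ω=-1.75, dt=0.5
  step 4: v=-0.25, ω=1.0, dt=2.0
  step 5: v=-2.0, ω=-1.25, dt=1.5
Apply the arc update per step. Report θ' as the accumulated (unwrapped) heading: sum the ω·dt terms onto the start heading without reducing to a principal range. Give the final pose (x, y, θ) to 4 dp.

step 1: θ'=-2.4340 (R=2.0000) → pose (-4.3682, -2.4625, -2.4340)
step 2: θ'=-4.3090 (R=0.3333) → pose (-3.8449, -2.5850, -4.3090)
step 3: θ'=-5.1840 (R=-0.8571) → pose (-3.8201, -1.8591, -5.1840)
step 4: θ'=-3.1840 (R=-0.2500) → pose (-3.6080, -2.2224, -3.1840)
step 5: θ'=-5.0590 (R=1.6000) → pose (-2.1710, -4.3645, -5.0590)

(-2.1710, -4.3645, -5.0590)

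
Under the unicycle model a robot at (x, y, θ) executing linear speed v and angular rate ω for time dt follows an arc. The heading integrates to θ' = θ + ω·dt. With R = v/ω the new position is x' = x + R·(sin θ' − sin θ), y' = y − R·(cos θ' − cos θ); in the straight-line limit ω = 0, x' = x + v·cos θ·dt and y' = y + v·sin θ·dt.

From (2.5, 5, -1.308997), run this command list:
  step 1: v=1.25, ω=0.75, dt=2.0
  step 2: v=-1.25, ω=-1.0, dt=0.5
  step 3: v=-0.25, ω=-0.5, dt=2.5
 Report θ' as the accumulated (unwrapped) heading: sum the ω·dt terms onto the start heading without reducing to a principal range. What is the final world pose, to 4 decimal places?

step 1: θ'=0.1910 (R=1.6667) → pose (4.4263, 3.7950, 0.1910)
step 2: θ'=-0.3090 (R=1.2500) → pose (3.8088, 3.8315, -0.3090)
step 3: θ'=-1.5590 (R=0.5000) → pose (3.4609, 4.3019, -1.5590)

(3.4609, 4.3019, -1.5590)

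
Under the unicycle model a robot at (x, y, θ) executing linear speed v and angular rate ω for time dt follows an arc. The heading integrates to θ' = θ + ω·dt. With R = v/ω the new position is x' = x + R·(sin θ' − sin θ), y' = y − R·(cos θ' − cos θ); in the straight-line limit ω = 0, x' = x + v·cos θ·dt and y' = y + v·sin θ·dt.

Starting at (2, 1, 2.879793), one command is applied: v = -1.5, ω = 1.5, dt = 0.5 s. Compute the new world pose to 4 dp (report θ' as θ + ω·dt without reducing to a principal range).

(2.7279, 1.0827, 3.6298)

θ' = 2.8798 + 1.5·0.5 = 3.6298
R = v/ω = -1.5/1.5 = -1.0000
x' = 2 + -1.0000·(sin 3.6298 − sin 2.8798) = 2.7279
y' = 1 − -1.0000·(cos 3.6298 − cos 2.8798) = 1.0827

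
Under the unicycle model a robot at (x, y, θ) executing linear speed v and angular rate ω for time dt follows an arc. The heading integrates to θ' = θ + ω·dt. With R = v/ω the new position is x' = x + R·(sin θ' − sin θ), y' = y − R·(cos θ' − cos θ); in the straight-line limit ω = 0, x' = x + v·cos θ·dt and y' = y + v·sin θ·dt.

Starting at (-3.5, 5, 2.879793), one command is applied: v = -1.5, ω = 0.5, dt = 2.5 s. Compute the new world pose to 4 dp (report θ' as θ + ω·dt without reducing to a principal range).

(-0.2184, 6.2472, 4.1298)

θ' = 2.8798 + 0.5·2.5 = 4.1298
R = v/ω = -1.5/0.5 = -3.0000
x' = -3.5 + -3.0000·(sin 4.1298 − sin 2.8798) = -0.2184
y' = 5 − -3.0000·(cos 4.1298 − cos 2.8798) = 6.2472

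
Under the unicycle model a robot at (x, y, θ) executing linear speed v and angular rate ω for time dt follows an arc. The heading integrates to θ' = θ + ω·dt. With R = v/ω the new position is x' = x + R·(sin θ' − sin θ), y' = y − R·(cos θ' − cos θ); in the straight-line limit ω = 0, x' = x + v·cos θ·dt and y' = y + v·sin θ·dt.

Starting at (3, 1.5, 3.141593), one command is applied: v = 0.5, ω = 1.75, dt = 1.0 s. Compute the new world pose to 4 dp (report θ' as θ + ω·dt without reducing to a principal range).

(2.7189, 1.1634, 4.8916)

θ' = 3.1416 + 1.75·1.0 = 4.8916
R = v/ω = 0.5/1.75 = 0.2857
x' = 3 + 0.2857·(sin 4.8916 − sin 3.1416) = 2.7189
y' = 1.5 − 0.2857·(cos 4.8916 − cos 3.1416) = 1.1634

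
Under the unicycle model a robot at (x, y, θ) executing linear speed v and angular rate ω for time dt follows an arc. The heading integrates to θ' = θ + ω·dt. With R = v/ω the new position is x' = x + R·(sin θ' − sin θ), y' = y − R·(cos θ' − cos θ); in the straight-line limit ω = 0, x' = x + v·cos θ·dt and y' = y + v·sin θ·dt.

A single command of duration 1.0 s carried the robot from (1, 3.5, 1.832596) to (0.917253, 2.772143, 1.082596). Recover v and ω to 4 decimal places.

v = -0.7500, ω = -0.7500

Δθ = 1.082596 − 1.832596 = -0.750000
ω = Δθ/dt = -0.750000/1.0 = -0.7500
R = −Δy/(cos θ' − cos θ) = 1.0000
v = R·ω = 1.0000·-0.7500 = -0.7500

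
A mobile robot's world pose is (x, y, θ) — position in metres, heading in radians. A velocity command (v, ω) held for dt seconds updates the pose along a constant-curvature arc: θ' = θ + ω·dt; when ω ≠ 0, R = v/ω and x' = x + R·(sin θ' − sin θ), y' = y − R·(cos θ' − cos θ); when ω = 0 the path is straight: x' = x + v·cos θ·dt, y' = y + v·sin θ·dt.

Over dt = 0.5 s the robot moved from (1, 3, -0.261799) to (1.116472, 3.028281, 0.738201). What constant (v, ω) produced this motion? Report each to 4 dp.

Δθ = 0.738201 − -0.261799 = 1.000000
ω = Δθ/dt = 1.000000/0.5 = 2.0000
R = Δx/(sin θ' − sin θ) = 0.1250
v = R·ω = 0.1250·2.0000 = 0.2500

v = 0.2500, ω = 2.0000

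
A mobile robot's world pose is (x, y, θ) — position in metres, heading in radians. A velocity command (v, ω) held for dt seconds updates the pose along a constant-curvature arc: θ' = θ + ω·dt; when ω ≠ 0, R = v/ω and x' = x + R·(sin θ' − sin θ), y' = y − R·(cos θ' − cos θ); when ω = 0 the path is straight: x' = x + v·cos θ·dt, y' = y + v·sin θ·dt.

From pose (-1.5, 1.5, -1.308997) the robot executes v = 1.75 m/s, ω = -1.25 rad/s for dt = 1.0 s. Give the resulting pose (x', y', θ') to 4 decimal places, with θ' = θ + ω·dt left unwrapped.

θ' = -1.3090 + -1.25·1.0 = -2.5590
R = v/ω = 1.75/-1.25 = -1.4000
x' = -1.5 + -1.4000·(sin -2.5590 − sin -1.3090) = -2.0820
y' = 1.5 − -1.4000·(cos -2.5590 − cos -1.3090) = -0.0314

(-2.0820, -0.0314, -2.5590)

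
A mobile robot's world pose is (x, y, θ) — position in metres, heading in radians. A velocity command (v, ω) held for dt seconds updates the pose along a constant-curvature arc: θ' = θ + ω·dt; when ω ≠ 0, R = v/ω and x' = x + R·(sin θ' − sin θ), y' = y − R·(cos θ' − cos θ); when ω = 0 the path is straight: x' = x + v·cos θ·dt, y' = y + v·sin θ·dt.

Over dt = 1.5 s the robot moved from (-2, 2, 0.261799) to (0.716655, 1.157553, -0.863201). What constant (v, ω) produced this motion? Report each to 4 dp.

Δθ = -0.863201 − 0.261799 = -1.125000
ω = Δθ/dt = -1.125000/1.5 = -0.7500
R = Δx/(sin θ' − sin θ) = -2.6667
v = R·ω = -2.6667·-0.7500 = 2.0000

v = 2.0000, ω = -0.7500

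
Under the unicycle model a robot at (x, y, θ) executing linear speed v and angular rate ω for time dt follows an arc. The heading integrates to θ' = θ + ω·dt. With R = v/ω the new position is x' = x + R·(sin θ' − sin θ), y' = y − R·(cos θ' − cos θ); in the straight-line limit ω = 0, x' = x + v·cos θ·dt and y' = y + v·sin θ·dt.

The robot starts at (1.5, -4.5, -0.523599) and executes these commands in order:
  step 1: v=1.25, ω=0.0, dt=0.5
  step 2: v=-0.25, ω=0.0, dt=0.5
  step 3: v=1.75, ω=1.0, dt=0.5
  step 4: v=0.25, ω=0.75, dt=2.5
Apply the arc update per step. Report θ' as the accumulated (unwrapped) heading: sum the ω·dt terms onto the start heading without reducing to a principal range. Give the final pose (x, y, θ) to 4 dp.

step 1: θ'=-0.5236 (straight) → pose (2.0413, -4.8125, -0.5236)
step 2: θ'=-0.5236 (straight) → pose (1.9330, -4.7500, -0.5236)
step 3: θ'=-0.0236 (R=1.7500) → pose (2.7667, -4.9840, -0.0236)
step 4: θ'=1.8514 (R=0.3333) → pose (3.0949, -4.5584, 1.8514)

(3.0949, -4.5584, 1.8514)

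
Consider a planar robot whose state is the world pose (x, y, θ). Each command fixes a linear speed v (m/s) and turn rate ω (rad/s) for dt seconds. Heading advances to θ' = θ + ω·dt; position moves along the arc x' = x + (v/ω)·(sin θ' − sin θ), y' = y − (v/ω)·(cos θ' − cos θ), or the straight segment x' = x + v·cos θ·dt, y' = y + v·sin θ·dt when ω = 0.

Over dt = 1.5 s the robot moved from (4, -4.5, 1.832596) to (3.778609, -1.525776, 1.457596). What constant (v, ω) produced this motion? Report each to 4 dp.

v = 2.0000, ω = -0.2500

Δθ = 1.457596 − 1.832596 = -0.375000
ω = Δθ/dt = -0.375000/1.5 = -0.2500
R = −Δy/(cos θ' − cos θ) = -8.0000
v = R·ω = -8.0000·-0.2500 = 2.0000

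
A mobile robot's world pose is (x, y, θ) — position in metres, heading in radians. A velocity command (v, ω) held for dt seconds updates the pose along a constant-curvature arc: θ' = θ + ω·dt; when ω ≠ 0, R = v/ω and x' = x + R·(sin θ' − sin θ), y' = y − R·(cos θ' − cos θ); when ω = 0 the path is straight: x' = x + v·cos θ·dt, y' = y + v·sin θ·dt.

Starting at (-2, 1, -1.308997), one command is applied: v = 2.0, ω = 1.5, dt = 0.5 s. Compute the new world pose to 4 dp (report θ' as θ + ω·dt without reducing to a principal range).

(-1.4192, 0.2147, -0.5590)

θ' = -1.3090 + 1.5·0.5 = -0.5590
R = v/ω = 2.0/1.5 = 1.3333
x' = -2 + 1.3333·(sin -0.5590 − sin -1.3090) = -1.4192
y' = 1 − 1.3333·(cos -0.5590 − cos -1.3090) = 0.2147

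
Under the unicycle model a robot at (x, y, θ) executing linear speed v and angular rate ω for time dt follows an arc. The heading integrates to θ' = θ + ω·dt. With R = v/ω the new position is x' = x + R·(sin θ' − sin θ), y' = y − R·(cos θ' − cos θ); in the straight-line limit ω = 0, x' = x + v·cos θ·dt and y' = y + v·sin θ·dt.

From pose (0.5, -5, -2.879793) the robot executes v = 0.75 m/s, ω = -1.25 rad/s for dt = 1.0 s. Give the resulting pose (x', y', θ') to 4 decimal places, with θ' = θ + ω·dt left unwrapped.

θ' = -2.8798 + -1.25·1.0 = -4.1298
R = v/ω = 0.75/-1.25 = -0.6000
x' = 0.5 + -0.6000·(sin -4.1298 − sin -2.8798) = -0.1563
y' = -5 − -0.6000·(cos -4.1298 − cos -2.8798) = -4.7506

(-0.1563, -4.7506, -4.1298)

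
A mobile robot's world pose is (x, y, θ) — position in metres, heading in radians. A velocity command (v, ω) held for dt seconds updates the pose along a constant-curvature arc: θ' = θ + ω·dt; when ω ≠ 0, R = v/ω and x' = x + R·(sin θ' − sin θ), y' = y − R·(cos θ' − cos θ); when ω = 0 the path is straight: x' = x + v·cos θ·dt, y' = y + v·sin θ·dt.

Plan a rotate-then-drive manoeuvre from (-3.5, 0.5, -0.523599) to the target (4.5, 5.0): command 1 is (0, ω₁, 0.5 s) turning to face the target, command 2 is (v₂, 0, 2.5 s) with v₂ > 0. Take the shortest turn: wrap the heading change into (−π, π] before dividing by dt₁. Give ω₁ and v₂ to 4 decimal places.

heading to target = atan2(5−0.5, 4.5−-3.5) = 0.5124
Δθ = wrap(0.5124 − -0.5236) = 1.0360; ω₁ = Δθ/dt₁ = 2.0720
distance = √((4.5−-3.5)² + (5−0.5)²) = 9.1788; v₂ = distance/dt₂ = 3.6715

ω₁ = 2.0720, v₂ = 3.6715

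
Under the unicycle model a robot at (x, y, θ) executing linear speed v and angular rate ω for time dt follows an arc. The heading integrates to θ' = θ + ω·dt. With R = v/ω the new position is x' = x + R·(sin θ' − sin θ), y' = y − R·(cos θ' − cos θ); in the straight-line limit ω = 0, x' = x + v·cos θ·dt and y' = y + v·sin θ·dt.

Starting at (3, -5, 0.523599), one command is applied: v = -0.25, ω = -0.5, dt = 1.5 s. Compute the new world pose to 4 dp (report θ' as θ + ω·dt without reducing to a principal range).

θ' = 0.5236 + -0.5·1.5 = -0.2264
R = v/ω = -0.25/-0.5 = 0.5000
x' = 3 + 0.5000·(sin -0.2264 − sin 0.5236) = 2.6378
y' = -5 − 0.5000·(cos -0.2264 − cos 0.5236) = -5.0542

(2.6378, -5.0542, -0.2264)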